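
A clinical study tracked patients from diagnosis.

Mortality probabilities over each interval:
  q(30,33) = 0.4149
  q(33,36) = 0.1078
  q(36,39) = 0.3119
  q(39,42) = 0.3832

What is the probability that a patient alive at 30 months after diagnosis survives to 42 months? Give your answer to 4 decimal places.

0.2216

The overall survival probability is (1 − 0.4149) × (1 − 0.1078) × (1 − 0.3119) × (1 − 0.3832).
= 0.5851 × 0.8922 × 0.6881 × 0.6168 = 0.221558.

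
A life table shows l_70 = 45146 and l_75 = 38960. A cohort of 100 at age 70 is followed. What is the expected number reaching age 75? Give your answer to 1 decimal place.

86.3

The relevant probability is 38960/45146 = 0.862978.
Expected number = 100 × 0.862978 = 86.3.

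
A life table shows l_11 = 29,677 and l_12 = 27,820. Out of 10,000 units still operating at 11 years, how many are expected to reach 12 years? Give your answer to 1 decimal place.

9374.3

The relevant probability is 27,820/29,677 = 0.937426.
Expected number = 10,000 × 0.937426 = 9374.3.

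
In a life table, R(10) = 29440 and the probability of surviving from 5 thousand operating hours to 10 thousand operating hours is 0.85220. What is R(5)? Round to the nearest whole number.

R(5) = R(10) / p = 29440 / 0.85220 = 34546.

34546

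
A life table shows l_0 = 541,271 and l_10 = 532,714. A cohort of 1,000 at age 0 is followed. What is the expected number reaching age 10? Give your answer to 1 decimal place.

984.2

The relevant probability is 532,714/541,271 = 0.984191.
Expected number = 1,000 × 0.984191 = 984.2.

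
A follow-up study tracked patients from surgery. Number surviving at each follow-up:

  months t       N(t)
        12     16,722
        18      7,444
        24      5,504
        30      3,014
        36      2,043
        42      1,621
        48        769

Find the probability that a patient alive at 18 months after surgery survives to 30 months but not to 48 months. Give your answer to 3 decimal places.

This is the probability of reaching 30 but not 48, conditional on being alive at 18: (N(30) − N(48)) / N(18).
= (3,014 − 769) / 7,444 = 2,245 / 7,444 = 0.301585.

0.302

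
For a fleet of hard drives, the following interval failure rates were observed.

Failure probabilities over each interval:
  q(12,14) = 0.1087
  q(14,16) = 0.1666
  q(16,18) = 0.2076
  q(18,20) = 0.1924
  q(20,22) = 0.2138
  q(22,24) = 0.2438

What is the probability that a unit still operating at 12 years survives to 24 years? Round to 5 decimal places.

0.28261

Survival from 12 to 24 is the product of surviving each interval: (1 − 0.1087) × (1 − 0.1666) × (1 − 0.2076) × (1 − 0.1924) × (1 − 0.2138) × (1 − 0.2438).
= 0.8913 × 0.8334 × 0.7924 × 0.8076 × 0.7862 × 0.7562 = 0.282610.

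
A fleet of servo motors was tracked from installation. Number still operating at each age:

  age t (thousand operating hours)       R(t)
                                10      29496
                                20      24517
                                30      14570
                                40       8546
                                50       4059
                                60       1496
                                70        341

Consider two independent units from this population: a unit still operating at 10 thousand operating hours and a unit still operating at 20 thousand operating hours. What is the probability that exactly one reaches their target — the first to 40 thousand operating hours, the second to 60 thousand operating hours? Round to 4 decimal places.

0.3154

p₁ = R(40)/R(10) = 8546/29496 = 0.289734; p₂ = R(60)/R(20) = 1496/24517 = 0.061019.
P(exactly one) = p₁(1−p₂) + (1−p₁)p₂ = 0.272055 + 0.043340 = 0.315394.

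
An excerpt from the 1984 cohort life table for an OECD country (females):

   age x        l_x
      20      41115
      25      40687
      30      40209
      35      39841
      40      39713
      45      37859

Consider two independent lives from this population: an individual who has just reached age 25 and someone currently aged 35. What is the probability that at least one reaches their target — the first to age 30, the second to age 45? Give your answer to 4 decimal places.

p₁ = l_30/l_25 = 40209/40687 = 0.988252; p₂ = l_45/l_35 = 37859/39841 = 0.950252.
P(at least one) = 1 − (1−p₁)(1−p₂) = 1 − 0.011748 × 0.049748 = 0.999416.

0.9994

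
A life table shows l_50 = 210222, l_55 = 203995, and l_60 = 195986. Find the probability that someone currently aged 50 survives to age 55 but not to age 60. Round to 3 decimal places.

0.038

We want 5|5q50 = (l_55 − l_60)/l_50.
This is the probability of reaching 55 but not 60, conditional on being alive at 50: (l_55 − l_60) / l_50.
= (203995 − 195986) / 210222 = 8009 / 210222 = 0.038098.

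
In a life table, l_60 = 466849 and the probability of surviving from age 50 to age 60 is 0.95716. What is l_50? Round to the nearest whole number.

l_50 = l_60 / p = 466849 / 0.95716 = 487744.

487744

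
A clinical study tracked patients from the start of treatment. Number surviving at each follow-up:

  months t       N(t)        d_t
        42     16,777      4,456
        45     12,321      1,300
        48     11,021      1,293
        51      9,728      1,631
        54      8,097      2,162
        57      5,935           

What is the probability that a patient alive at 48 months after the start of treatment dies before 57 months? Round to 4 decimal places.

P(die before 57 | alive at 48) = 1 − N(57)/N(48) = 1 − 5,935/11,021 = (5,086)/11,021 = 0.461483.

0.4615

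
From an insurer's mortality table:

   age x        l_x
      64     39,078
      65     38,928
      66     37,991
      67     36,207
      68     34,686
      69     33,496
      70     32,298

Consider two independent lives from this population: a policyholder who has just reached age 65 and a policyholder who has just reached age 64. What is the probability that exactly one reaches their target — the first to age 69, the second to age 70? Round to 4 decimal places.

p₁ = l_69/l_65 = 33,496/38,928 = 0.860460; p₂ = l_70/l_64 = 32,298/39,078 = 0.826501.
P(exactly one) = p₁(1−p₂) + (1−p₁)p₂ = 0.149289 + 0.115330 = 0.264619.

0.2646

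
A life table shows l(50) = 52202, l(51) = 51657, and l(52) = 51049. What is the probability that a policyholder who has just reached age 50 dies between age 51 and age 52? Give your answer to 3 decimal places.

0.012

This is the probability of reaching 51 but not 52, conditional on being alive at 50: (l(51) − l(52)) / l(50).
= (51657 − 51049) / 52202 = 608 / 52202 = 0.011647.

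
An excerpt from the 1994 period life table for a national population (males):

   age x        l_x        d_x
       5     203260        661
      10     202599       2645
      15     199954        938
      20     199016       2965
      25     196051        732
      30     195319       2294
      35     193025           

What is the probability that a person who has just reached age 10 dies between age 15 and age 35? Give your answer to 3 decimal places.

0.034

This is the probability of reaching 15 but not 35, conditional on being alive at 10: (l_15 − l_35) / l_10.
= (199954 − 193025) / 202599 = 6929 / 202599 = 0.034201.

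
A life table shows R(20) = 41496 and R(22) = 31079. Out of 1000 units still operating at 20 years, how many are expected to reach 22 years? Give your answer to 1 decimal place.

749.0

The relevant probability is 31079/41496 = 0.748964.
Expected number = 1000 × 0.748964 = 749.0.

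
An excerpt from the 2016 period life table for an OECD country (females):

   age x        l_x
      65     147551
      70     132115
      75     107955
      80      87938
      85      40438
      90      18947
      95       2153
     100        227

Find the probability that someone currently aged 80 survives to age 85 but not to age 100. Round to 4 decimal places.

0.4573

We want 5|15q80 = (l_85 − l_100)/l_80.
This is the probability of reaching 85 but not 100, conditional on being alive at 80: (l_85 − l_100) / l_80.
= (40438 − 227) / 87938 = 40211 / 87938 = 0.457265.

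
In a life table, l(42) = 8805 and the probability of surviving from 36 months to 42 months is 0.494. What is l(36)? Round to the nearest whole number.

17824

l(36) = l(42) / p = 8805 / 0.494 = 17824.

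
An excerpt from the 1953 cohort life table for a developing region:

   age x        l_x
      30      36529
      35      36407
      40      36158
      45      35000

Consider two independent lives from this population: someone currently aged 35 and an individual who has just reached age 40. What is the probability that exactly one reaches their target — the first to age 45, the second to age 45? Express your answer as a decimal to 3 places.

0.068

p₁ = l_45/l_35 = 35000/36407 = 0.961354; p₂ = l_45/l_40 = 35000/36158 = 0.967974.
P(exactly one) = p₁(1−p₂) + (1−p₁)p₂ = 0.030788 + 0.037408 = 0.068197.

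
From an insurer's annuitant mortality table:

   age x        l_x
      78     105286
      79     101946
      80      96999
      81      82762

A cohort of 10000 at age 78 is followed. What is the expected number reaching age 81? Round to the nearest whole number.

7861

The relevant probability is 82762/105286 = 0.786068.
Expected number = 10000 × 0.786068 = 7861.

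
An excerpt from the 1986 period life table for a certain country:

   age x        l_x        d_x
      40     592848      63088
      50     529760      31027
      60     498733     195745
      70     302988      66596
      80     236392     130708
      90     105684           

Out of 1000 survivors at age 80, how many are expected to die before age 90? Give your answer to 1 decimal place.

The relevant probability is 1 − 105684/236392 = 0.552929.
Expected number = 1000 × 0.552929 = 552.9.

552.9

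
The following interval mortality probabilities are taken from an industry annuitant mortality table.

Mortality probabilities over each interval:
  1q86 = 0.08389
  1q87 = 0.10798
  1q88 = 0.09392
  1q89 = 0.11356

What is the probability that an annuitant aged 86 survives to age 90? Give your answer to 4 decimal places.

4p86 = (1 − 0.08389) × (1 − 0.10798) × (1 − 0.09392) × (1 − 0.11356).
= 0.91611 × 0.89202 × 0.90608 × 0.88644 = 0.656354.

0.6564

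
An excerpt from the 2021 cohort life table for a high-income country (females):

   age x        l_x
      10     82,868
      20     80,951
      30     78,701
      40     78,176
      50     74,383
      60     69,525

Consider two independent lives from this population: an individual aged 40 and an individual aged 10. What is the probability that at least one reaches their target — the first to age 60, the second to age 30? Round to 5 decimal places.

0.99444

p₁ = l_60/l_40 = 69,525/78,176 = 0.889339; p₂ = l_30/l_10 = 78,701/82,868 = 0.949715.
P(at least one) = 1 − (1−p₁)(1−p₂) = 1 − 0.110661 × 0.050285 = 0.994435.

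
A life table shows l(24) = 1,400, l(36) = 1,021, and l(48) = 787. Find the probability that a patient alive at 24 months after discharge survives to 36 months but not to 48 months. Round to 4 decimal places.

This is the probability of reaching 36 but not 48, conditional on being alive at 24: (l(36) − l(48)) / l(24).
= (1,021 − 787) / 1,400 = 234 / 1,400 = 0.167143.

0.1671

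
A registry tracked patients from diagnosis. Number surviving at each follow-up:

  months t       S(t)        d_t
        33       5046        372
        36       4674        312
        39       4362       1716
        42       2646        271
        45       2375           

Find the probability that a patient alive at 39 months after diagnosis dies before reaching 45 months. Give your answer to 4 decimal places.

0.4555

P(die before 45 | alive at 39) = 1 − S(45)/S(39) = 1 − 2375/4362 = (1987)/4362 = 0.455525.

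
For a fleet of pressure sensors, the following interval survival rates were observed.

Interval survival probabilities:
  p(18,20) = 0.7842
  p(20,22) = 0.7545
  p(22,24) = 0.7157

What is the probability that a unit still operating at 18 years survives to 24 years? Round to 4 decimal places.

Survival from 18 to 24 is the product of surviving each interval: 0.7842 × 0.7545 × 0.7157.
= 0.423465.

0.4235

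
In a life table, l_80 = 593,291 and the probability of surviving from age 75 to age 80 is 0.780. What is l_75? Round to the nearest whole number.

760629

l_75 = l_80 / p = 593,291 / 0.780 = 760629.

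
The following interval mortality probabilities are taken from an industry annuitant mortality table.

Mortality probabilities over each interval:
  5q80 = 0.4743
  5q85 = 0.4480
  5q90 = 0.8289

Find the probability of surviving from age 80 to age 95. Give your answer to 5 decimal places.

Chaining the interval survival probabilities: (1 − 0.4743) × (1 − 0.4480) × (1 − 0.8289).
= 0.5257 × 0.5520 × 0.1711 = 0.049651.

0.04965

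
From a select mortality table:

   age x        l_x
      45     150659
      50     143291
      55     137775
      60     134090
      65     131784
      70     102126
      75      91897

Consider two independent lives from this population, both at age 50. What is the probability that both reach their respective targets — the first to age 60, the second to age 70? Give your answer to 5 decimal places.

p₁ = l_60/l_50 = 134090/143291 = 0.935788; p₂ = l_70/l_50 = 102126/143291 = 0.712717.
P(both) = p₁ × p₂ = 0.935788 × 0.712717 = 0.666952.

0.66695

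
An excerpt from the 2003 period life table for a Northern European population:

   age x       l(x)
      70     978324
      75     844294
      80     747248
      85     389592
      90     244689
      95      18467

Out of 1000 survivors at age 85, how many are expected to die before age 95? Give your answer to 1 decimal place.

952.6

The relevant probability is 1 − 18467/389592 = 0.952599.
Expected number = 1000 × 0.952599 = 952.6.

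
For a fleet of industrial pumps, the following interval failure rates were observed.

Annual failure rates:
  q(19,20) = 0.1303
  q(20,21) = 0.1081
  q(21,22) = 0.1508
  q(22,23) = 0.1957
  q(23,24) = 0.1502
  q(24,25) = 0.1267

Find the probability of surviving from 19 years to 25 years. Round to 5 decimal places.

P(survive 19→25) = (1 − 0.1303) × (1 − 0.1081) × (1 − 0.1508) × (1 − 0.1957) × (1 − 0.1502) × (1 − 0.1267).
= 0.8697 × 0.8919 × 0.8492 × 0.8043 × 0.8498 × 0.8733 = 0.393182.

0.39318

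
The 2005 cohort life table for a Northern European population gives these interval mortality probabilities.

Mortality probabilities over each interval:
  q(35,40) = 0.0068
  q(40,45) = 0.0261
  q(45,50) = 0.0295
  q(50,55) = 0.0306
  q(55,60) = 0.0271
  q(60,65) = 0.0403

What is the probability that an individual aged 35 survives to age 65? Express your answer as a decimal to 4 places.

P(survive 35→65) = (1 − 0.0068) × (1 − 0.0261) × (1 − 0.0295) × (1 − 0.0306) × (1 − 0.0271) × (1 − 0.0403).
= 0.9932 × 0.9739 × 0.9705 × 0.9694 × 0.9729 × 0.9597 = 0.849676.

0.8497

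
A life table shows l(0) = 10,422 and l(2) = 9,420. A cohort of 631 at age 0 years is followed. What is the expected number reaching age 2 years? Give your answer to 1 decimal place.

The relevant probability is 9,420/10,422 = 0.903857.
Expected number = 631 × 0.903857 = 570.3.

570.3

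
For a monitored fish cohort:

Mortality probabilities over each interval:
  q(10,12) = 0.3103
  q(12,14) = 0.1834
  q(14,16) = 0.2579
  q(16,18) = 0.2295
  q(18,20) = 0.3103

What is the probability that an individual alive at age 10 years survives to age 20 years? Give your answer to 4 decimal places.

0.2221

Chaining the interval survival probabilities: (1 − 0.3103) × (1 − 0.1834) × (1 − 0.2579) × (1 − 0.2295) × (1 − 0.3103).
= 0.6897 × 0.8166 × 0.7421 × 0.7705 × 0.6897 = 0.222108.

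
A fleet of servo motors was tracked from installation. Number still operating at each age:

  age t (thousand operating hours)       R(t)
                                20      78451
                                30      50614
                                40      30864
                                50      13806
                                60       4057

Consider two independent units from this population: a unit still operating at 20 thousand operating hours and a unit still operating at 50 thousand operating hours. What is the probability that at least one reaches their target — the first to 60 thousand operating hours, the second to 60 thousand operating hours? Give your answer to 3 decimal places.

p₁ = R(60)/R(20) = 4057/78451 = 0.051714; p₂ = R(60)/R(50) = 4057/13806 = 0.293858.
P(at least one) = 1 − (1−p₁)(1−p₂) = 1 − 0.948286 × 0.706142 = 0.330375.

0.330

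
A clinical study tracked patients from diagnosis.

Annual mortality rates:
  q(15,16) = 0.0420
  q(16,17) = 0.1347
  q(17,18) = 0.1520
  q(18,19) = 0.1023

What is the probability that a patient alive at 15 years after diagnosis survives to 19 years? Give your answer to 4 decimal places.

0.6310

Survival from 15 to 19 is the product of surviving each interval: (1 − 0.0420) × (1 − 0.1347) × (1 − 0.1520) × (1 − 0.1023).
= 0.9580 × 0.8653 × 0.8480 × 0.8977 = 0.631043.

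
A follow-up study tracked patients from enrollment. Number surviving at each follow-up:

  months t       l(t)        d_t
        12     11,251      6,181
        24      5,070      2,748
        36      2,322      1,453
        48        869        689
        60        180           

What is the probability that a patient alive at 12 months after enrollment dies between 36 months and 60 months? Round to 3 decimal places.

0.190

This is the probability of reaching 36 but not 60, conditional on being alive at 12: (l(36) − l(60)) / l(12).
= (2,322 − 180) / 11,251 = 2,142 / 11,251 = 0.190383.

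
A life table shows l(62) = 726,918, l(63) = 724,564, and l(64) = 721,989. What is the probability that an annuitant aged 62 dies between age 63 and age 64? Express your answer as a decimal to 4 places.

This is the probability of reaching 63 but not 64, conditional on being alive at 62: (l(63) − l(64)) / l(62).
= (724,564 − 721,989) / 726,918 = 2,575 / 726,918 = 0.003542.

0.0035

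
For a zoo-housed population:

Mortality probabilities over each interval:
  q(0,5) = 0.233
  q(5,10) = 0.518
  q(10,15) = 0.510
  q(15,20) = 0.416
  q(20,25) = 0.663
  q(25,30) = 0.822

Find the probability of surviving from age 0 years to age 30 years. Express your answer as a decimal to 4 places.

0.0063

P(survive 0→30) = (1 − 0.233) × (1 − 0.518) × (1 − 0.510) × (1 − 0.416) × (1 − 0.663) × (1 − 0.822).
= 0.767 × 0.482 × 0.490 × 0.584 × 0.337 × 0.178 = 0.006346.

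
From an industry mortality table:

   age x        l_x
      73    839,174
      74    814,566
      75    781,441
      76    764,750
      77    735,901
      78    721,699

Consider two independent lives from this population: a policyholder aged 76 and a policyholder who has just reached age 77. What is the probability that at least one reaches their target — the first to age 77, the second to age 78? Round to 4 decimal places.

p₁ = l_77/l_76 = 735,901/764,750 = 0.962277; p₂ = l_78/l_77 = 721,699/735,901 = 0.980701.
P(at least one) = 1 − (1−p₁)(1−p₂) = 1 − 0.037723 × 0.019299 = 0.999272.

0.9993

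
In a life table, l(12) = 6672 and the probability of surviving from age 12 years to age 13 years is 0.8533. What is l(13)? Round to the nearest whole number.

l(13) = l(12) × p = 6672 × 0.8533 = 5693.

5693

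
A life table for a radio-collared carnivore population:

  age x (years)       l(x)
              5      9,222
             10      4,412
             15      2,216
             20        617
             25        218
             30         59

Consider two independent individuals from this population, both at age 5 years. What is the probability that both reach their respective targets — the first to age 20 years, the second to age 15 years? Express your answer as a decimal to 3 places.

p₁ = l(20)/l(5) = 617/9,222 = 0.066905; p₂ = l(15)/l(5) = 2,216/9,222 = 0.240295.
P(both) = p₁ × p₂ = 0.066905 × 0.240295 = 0.016077.

0.016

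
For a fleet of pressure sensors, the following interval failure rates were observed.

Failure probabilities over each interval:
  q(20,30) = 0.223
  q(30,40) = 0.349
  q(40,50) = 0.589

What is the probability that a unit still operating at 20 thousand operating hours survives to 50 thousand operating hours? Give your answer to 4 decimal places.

0.2079

The overall survival probability is (1 − 0.223) × (1 − 0.349) × (1 − 0.589).
= 0.777 × 0.651 × 0.411 = 0.207895.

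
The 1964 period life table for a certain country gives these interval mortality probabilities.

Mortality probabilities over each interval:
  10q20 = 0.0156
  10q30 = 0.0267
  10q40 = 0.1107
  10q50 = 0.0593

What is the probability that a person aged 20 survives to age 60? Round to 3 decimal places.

40p20 = (1 − 0.0156) × (1 − 0.0267) × (1 − 0.1107) × (1 − 0.0593).
= 0.9844 × 0.9733 × 0.8893 × 0.9407 = 0.801526.

0.802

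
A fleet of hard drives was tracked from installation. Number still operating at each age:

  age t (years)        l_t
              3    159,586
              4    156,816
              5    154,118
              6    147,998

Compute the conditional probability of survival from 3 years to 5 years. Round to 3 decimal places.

The conditional survival probability is l_5/l_3 = 154,118/159,586 = 0.965736.

0.966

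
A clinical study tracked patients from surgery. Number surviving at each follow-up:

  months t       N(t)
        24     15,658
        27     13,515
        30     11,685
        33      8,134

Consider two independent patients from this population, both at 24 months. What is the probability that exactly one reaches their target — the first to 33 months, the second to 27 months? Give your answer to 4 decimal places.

p₁ = N(33)/N(24) = 8,134/15,658 = 0.519479; p₂ = N(27)/N(24) = 13,515/15,658 = 0.863137.
P(exactly one) = p₁(1−p₂) + (1−p₁)p₂ = 0.071097 + 0.414755 = 0.485853.

0.4859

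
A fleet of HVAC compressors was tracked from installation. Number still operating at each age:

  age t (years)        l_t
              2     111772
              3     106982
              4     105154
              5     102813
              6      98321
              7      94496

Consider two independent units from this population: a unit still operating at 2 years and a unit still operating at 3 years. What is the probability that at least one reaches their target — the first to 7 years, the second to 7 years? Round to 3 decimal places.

p₁ = l_7/l_2 = 94496/111772 = 0.845435; p₂ = l_7/l_3 = 94496/106982 = 0.883289.
P(at least one) = 1 − (1−p₁)(1−p₂) = 1 − 0.154565 × 0.116711 = 0.981961.

0.982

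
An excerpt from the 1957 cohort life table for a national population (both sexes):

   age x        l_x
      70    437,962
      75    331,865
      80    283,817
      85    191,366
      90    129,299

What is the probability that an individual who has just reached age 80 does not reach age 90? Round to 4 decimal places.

P(die before 90 | alive at 80) = 1 − l_90/l_80 = 1 − 129,299/283,817 = (154,518)/283,817 = 0.544428.

0.5444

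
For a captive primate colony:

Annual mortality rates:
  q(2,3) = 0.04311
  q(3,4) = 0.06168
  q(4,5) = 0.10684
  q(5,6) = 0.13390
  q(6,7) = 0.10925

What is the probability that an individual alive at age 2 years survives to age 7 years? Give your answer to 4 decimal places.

Survival from 2 to 7 is the product of surviving each interval: (1 − 0.04311) × (1 − 0.06168) × (1 − 0.10684) × (1 − 0.13390) × (1 − 0.10925).
= 0.95689 × 0.93832 × 0.89316 × 0.86610 × 0.89075 = 0.618680.

0.6187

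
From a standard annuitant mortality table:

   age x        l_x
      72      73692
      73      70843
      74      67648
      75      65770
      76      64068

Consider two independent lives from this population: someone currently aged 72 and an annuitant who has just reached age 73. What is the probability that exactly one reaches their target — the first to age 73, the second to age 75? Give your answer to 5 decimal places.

0.10473

p₁ = l_73/l_72 = 70843/73692 = 0.961339; p₂ = l_75/l_73 = 65770/70843 = 0.928391.
P(exactly one) = p₁(1−p₂) + (1−p₁)p₂ = 0.068841 + 0.035893 = 0.104733.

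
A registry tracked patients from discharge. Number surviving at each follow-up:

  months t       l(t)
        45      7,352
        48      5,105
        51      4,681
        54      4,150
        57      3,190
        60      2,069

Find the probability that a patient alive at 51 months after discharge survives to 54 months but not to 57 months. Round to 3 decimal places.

0.205

This is the probability of reaching 54 but not 57, conditional on being alive at 51: (l(54) − l(57)) / l(51).
= (4,150 − 3,190) / 4,681 = 960 / 4,681 = 0.205084.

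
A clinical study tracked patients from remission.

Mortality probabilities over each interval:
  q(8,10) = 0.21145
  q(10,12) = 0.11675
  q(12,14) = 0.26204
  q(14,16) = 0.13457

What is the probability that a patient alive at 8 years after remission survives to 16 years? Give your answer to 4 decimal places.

0.4448

The overall survival probability is (1 − 0.21145) × (1 − 0.11675) × (1 − 0.26204) × (1 − 0.13457).
= 0.78855 × 0.88325 × 0.73796 × 0.86543 = 0.444813.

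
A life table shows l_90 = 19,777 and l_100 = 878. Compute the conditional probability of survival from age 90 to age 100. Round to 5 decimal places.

We want 10p90 = l_100/l_90.
The conditional survival probability is l_100/l_90 = 878/19,777 = 0.044395.

0.04440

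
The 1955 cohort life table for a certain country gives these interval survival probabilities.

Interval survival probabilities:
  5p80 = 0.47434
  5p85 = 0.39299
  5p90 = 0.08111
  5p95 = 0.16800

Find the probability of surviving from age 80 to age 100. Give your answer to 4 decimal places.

0.0025

Survival from 80 to 100 is the product of surviving each interval: 0.47434 × 0.39299 × 0.08111 × 0.16800.
= 0.002540.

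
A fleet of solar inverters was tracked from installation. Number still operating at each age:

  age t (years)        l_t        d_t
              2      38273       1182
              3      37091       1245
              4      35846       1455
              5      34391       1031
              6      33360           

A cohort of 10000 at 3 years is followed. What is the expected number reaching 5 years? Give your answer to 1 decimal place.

The relevant probability is 34391/37091 = 0.927206.
Expected number = 10000 × 0.927206 = 9272.1.

9272.1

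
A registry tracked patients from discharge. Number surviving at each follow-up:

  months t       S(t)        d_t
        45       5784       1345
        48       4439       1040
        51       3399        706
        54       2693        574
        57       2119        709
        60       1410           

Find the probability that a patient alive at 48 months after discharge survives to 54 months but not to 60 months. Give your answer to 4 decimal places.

0.2890

This is the probability of reaching 54 but not 60, conditional on being alive at 48: (S(54) − S(60)) / S(48).
= (2693 − 1410) / 4439 = 1283 / 4439 = 0.289029.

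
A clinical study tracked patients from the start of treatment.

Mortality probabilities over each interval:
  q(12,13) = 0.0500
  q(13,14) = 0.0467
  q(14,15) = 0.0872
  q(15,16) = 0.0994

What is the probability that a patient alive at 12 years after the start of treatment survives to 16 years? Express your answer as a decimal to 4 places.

The overall survival probability is (1 − 0.0500) × (1 − 0.0467) × (1 − 0.0872) × (1 − 0.0994).
= 0.9500 × 0.9533 × 0.9128 × 0.9006 = 0.744493.

0.7445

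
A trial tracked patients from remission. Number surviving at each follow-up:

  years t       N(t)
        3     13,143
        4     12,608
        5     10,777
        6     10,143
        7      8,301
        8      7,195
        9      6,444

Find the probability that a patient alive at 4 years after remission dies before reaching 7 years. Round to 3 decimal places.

0.342

P(die before 7 | alive at 4) = 1 − N(7)/N(4) = 1 − 8,301/12,608 = (4,307)/12,608 = 0.341609.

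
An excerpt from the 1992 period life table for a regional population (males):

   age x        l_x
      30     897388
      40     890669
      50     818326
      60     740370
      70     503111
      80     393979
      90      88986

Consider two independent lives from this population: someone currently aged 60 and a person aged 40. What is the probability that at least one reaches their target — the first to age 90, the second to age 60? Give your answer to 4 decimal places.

p₁ = l_90/l_60 = 88986/740370 = 0.120191; p₂ = l_60/l_40 = 740370/890669 = 0.831252.
P(at least one) = 1 − (1−p₁)(1−p₂) = 1 − 0.879809 × 0.168748 = 0.851534.

0.8515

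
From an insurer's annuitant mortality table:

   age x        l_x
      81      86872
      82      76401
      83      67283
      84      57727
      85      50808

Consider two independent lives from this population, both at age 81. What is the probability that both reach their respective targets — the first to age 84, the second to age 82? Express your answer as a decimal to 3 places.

p₁ = l_84/l_81 = 57727/86872 = 0.664506; p₂ = l_82/l_81 = 76401/86872 = 0.879466.
P(both) = p₁ × p₂ = 0.664506 × 0.879466 = 0.584410.

0.584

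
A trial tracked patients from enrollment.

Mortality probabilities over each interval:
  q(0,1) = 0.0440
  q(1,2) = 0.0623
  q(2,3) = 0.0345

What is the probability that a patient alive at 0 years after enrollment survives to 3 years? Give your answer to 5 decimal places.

0.86551

Survival from 0 to 3 is the product of surviving each interval: (1 − 0.0440) × (1 − 0.0623) × (1 − 0.0345).
= 0.9560 × 0.9377 × 0.9655 = 0.865514.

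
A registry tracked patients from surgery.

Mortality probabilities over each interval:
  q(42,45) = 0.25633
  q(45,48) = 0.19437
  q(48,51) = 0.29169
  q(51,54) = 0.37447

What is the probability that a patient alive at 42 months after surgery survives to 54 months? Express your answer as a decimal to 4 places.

Chaining the interval survival probabilities: (1 − 0.25633) × (1 − 0.19437) × (1 − 0.29169) × (1 − 0.37447).
= 0.74367 × 0.80563 × 0.70831 × 0.62553 = 0.265453.

0.2655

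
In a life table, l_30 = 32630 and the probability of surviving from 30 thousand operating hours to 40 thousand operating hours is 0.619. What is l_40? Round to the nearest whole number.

20198

l_40 = l_30 × p = 32630 × 0.619 = 20198.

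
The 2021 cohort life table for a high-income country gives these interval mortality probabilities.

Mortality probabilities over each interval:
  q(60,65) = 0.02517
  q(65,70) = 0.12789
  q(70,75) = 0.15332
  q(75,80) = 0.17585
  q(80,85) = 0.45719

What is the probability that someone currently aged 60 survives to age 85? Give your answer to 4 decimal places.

0.3220

P(survive 60→85) = (1 − 0.02517) × (1 − 0.12789) × (1 − 0.15332) × (1 − 0.17585) × (1 − 0.45719).
= 0.97483 × 0.87211 × 0.84668 × 0.82415 × 0.54281 = 0.322013.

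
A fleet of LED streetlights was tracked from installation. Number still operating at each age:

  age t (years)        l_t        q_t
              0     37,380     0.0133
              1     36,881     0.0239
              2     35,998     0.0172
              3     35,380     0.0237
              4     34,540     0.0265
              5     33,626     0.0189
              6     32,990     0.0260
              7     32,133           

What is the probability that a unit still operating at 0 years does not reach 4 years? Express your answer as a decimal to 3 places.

P(fail before 4 | operational at 0) = 1 − l_4/l_0 = 1 − 34,540/37,380 = (2,840)/37,380 = 0.075976.

0.076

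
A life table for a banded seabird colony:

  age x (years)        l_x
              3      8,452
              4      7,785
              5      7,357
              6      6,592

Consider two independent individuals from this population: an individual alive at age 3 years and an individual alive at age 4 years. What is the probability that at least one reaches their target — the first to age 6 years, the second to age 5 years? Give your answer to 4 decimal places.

p₁ = l_6/l_3 = 6,592/8,452 = 0.779934; p₂ = l_5/l_4 = 7,357/7,785 = 0.945022.
P(at least one) = 1 − (1−p₁)(1−p₂) = 1 − 0.220066 × 0.054978 = 0.987901.

0.9879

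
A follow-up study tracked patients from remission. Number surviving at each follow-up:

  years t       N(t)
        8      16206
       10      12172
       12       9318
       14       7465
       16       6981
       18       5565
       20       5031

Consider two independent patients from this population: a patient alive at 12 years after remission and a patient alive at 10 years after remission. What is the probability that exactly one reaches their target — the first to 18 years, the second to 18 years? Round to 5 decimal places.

0.50832

p₁ = N(18)/N(12) = 5565/9318 = 0.597231; p₂ = N(18)/N(10) = 5565/12172 = 0.457197.
P(exactly one) = p₁(1−p₂) + (1−p₁)p₂ = 0.324179 + 0.184145 = 0.508324.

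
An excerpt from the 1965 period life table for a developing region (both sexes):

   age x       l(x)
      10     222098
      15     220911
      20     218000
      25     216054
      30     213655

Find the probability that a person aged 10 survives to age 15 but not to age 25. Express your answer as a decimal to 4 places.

This is the probability of reaching 15 but not 25, conditional on being alive at 10: (l(15) − l(25)) / l(10).
= (220911 − 216054) / 222098 = 4857 / 222098 = 0.021869.

0.0219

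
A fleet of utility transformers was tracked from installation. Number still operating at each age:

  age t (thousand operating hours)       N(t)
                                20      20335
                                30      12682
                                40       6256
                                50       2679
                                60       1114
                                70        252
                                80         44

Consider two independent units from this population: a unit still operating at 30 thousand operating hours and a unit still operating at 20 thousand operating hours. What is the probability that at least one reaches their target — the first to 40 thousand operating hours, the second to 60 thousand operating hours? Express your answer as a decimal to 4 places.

0.5211

p₁ = N(40)/N(30) = 6256/12682 = 0.493298; p₂ = N(60)/N(20) = 1114/20335 = 0.054782.
P(at least one) = 1 − (1−p₁)(1−p₂) = 1 − 0.506702 × 0.945218 = 0.521056.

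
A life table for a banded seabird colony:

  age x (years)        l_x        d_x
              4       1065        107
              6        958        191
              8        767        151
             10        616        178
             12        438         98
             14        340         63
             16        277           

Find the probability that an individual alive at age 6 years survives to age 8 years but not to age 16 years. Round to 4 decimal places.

This is the probability of reaching 8 but not 16, conditional on being alive at 6: (l_8 − l_16) / l_6.
= (767 − 277) / 958 = 490 / 958 = 0.511482.

0.5115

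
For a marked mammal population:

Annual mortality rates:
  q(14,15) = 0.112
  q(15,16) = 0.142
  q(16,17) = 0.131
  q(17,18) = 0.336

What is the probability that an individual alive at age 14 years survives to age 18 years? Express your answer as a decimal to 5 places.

Survival from 14 to 18 is the product of surviving each interval: (1 − 0.112) × (1 − 0.142) × (1 − 0.131) × (1 − 0.336).
= 0.888 × 0.858 × 0.869 × 0.664 = 0.439631.

0.43963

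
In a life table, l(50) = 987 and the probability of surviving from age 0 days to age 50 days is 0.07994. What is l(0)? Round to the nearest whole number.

l(0) = l(50) / p = 987 / 0.07994 = 12347.

12347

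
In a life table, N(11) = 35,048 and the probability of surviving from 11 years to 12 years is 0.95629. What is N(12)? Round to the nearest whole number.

33516

N(12) = N(11) × p = 35,048 × 0.95629 = 33516.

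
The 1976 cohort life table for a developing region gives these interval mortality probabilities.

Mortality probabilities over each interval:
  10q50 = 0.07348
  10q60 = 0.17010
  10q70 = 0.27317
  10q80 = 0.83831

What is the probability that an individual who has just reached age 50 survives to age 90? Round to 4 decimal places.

0.0904

Chaining the interval survival probabilities: (1 − 0.07348) × (1 − 0.17010) × (1 − 0.27317) × (1 − 0.83831).
= 0.92652 × 0.82990 × 0.72683 × 0.16169 = 0.090364.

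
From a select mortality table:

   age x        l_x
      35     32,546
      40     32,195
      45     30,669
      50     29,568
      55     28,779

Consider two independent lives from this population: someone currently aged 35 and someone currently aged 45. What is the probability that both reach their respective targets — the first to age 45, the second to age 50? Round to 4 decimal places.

p₁ = l_45/l_35 = 30,669/32,546 = 0.942328; p₂ = l_50/l_45 = 29,568/30,669 = 0.964101.
P(both) = p₁ × p₂ = 0.942328 × 0.964101 = 0.908499.

0.9085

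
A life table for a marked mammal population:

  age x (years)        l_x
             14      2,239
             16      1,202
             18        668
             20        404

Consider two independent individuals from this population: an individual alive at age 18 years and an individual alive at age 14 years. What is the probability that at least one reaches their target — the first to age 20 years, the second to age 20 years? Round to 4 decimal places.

0.6761

p₁ = l_20/l_18 = 404/668 = 0.604790; p₂ = l_20/l_14 = 404/2,239 = 0.180438.
P(at least one) = 1 − (1−p₁)(1−p₂) = 1 − 0.395210 × 0.819562 = 0.676101.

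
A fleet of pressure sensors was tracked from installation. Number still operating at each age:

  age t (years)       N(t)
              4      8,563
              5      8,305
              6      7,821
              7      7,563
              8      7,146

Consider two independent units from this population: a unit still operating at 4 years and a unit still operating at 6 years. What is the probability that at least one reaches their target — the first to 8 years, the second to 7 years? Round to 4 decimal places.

p₁ = N(8)/N(4) = 7,146/8,563 = 0.834521; p₂ = N(7)/N(6) = 7,563/7,821 = 0.967012.
P(at least one) = 1 − (1−p₁)(1−p₂) = 1 − 0.165479 × 0.032988 = 0.994541.

0.9945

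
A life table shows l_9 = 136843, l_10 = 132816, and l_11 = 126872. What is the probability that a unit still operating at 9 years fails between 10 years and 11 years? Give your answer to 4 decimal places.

This is the probability of reaching 10 but not 11, conditional on being operational at 9: (l_10 − l_11) / l_9.
= (132816 − 126872) / 136843 = 5944 / 136843 = 0.043437.

0.0434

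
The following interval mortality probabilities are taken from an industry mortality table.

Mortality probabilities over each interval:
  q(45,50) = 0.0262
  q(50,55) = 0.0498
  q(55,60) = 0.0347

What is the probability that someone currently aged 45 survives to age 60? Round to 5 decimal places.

The overall survival probability is (1 − 0.0262) × (1 − 0.0498) × (1 − 0.0347).
= 0.9738 × 0.9502 × 0.9653 = 0.893197.

0.89320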